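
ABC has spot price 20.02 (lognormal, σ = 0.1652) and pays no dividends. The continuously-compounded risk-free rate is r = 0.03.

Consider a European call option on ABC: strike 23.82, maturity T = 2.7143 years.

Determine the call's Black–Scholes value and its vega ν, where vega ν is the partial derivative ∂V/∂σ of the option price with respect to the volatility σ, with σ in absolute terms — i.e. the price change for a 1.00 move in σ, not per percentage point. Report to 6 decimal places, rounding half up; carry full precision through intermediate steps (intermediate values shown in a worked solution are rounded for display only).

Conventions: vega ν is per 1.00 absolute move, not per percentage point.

σ√T = 0.1652·√2.7143 = 0.272169
d₁ = (ln(S/K) + (r+σ²/2)T) / (σ√T) = (ln(20.02/23.82) + (0.03+0.1652²/2)·2.7143) / 0.272169 = (-0.173794 + 0.118467) / 0.272169 = -0.203281
d₂ = d₁ − σ√T = -0.203281 − 0.272169 = -0.475450
e^{−rT} = 0.921798
N(d₁) = 0.419458,  N(d₂) = 0.317233
Call price V = S·N(d₁) − K·e^{−rT}·N(d₂) = 8.397545 − 6.965562 = 1.431983
φ(d₁) = (1/√(2π))·e^{−d₁²/2} = 0.390784
ν = S·φ(d₁)·√T = 12.889316

price = 1.431983
ν = 12.889316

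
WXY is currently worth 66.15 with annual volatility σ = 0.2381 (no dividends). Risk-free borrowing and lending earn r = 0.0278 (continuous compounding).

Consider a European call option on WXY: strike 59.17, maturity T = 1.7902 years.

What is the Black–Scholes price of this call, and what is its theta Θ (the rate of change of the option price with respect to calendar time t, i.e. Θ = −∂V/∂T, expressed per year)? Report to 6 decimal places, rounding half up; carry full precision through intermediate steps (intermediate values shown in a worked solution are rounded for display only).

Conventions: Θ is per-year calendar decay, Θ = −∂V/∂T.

σ√T = 0.2381·√1.7902 = 0.318574
d₁ = (ln(S/K) + (r+σ²/2)T) / (σ√T) = (ln(66.15/59.17) + (0.0278+0.2381²/2)·1.7902) / 0.318574 = (0.111510 + 0.100512) / 0.318574 = 0.665536
d₂ = d₁ − σ√T = 0.665536 − 0.318574 = 0.346962
e^{−rT} = 0.951451
N(d₁) = 0.747146,  N(d₂) = 0.635690
Call price V = S·N(d₁) − K·e^{−rT}·N(d₂) = 49.423721 − 35.787660 = 13.636062
φ(d₁) = (1/√(2π))·e^{−d₁²/2} = 0.319689
Θ = −S·φ(d₁)·σ/(2√T) − r·K·e^{−rT}·N(d₂) = −1.881636 − 0.994897 = -2.876533

price = 13.636062
Θ = -2.876533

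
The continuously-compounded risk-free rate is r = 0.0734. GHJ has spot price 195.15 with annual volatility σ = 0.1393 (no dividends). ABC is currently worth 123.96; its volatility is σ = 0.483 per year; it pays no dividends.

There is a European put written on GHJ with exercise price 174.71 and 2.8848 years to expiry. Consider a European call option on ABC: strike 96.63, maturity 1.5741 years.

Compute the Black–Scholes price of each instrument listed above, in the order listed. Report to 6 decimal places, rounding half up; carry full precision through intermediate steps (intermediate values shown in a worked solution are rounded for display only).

price(GHJ put K=174.71) = 1.556234
price(ABC call K=96.63) = 48.147156

[GHJ put K=174.71]
σ√T = 0.1393·√2.8848 = 0.236597
d₁ = (ln(S/K) + (r+σ²/2)T) / (σ√T) = (ln(195.15/174.71) + (0.0734+0.1393²/2)·2.8848) / 0.236597 = (0.110641 + 0.239733) / 0.236597 = 1.480892
d₂ = d₁ − σ√T = 1.480892 − 0.236597 = 1.244295
e^{−rT} = 0.809172
N(−d₁) = 0.069318,  N(−d₂) = 0.106695
price = K·e^{−rT}·N(−d₂) − S·N(−d₁) = 15.083579 − 13.527345 = 1.556234
[ABC call K=96.63]
σ√T = 0.483·√1.5741 = 0.605987
d₁ = (ln(S/K) + (r+σ²/2)T) / (σ√T) = (ln(123.96/96.63) + (0.0734+0.483²/2)·1.5741) / 0.605987 = (0.249070 + 0.299149) / 0.605987 = 0.904671
d₂ = d₁ − σ√T = 0.904671 − 0.605987 = 0.298684
e^{−rT} = 0.890886
N(d₁) = 0.817180,  N(d₂) = 0.617409
price = S·N(d₁) − K·e^{−rT}·N(d₂) = 101.297645 − 53.150488 = 48.147156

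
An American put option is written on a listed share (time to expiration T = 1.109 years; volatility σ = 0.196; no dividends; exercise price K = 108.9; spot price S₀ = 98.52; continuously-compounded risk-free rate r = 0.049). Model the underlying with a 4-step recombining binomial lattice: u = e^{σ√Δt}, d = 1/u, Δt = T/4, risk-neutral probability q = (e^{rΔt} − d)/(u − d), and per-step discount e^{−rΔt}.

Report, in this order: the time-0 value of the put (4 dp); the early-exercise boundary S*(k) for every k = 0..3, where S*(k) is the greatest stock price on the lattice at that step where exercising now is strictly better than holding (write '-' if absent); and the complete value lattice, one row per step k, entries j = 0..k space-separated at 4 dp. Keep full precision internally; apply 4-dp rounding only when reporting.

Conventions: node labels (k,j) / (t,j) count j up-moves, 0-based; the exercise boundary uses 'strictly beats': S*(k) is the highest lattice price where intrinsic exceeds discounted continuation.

Δt=0.27725, u=1.10872, d=0.90194, q=0.54037, disc=e^(-rΔt)=0.98651
k=4 terminal: V=max(K-S,0) → 43.7007 28.7537 10.3800 0.0000 0.0000
k=3: j=0 S=72.2875 intr=36.6125 cont=35.1431 V=36.6125[EX]; j=1 S=88.8595 intr=20.0405 cont=18.5711 V=20.0405[EX]; j=2 S=109.2307 intr=0.0000 cont=4.7066 V=4.7066[hold]; j=3 S=134.2721 intr=0.0000 cont=0.0000 V=0.0000[hold]  S*(3)=88.8595
k=2: j=0 S=80.1463 intr=28.7537 cont=27.2843 V=28.7537[EX]; j=1 S=98.5200 intr=10.3800 cont=11.5959 V=11.5959[hold]; j=2 S=121.1059 intr=0.0000 cont=2.1341 V=2.1341[hold]  S*(2)=80.1463
k=1: j=0 S=88.8595 intr=20.0405 cont=19.2192 V=20.0405[EX]; j=1 S=109.2307 intr=0.0000 cont=6.3955 V=6.3955[hold]  S*(1)=88.8595
k=0: j=0 S=98.5200 intr=10.3800 cont=12.4962 V=12.4962[hold]  S*(0)=-

price = 12.4962
boundary = - 88.8595 80.1463 88.8595
tree:
12.4962
20.0405 6.3955
28.7537 11.5959 2.1341
36.6125 20.0405 4.7066 0.0000
43.7007 28.7537 10.3800 0.0000 0.0000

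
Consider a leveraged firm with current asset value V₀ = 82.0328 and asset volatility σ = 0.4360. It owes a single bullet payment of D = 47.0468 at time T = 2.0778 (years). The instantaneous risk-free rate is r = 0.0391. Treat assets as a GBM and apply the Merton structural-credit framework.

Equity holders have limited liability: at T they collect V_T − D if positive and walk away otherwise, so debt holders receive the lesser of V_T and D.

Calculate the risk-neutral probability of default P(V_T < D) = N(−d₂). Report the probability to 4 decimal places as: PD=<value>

With assets at 82.0328 and a single debt payment of 47.0468 at 2.0778 years:
d₁ = [ln(V₀/D) + (r + σ²/2)T] / (σ√T)
   = [ln(82.0328/47.0468) + (0.0391 + 0.5·0.4360²)·2.0778] / (0.4360·√2.0778)
   = [0.555976 + 0.278733] / 0.628476 = 1.328149
d₂ = d₁ − σ√T = 1.328149 − 0.628476 = 0.699673
risk-neutral PD = N(−d₂) = N(-0.699673) = 0.242066

PD=0.2421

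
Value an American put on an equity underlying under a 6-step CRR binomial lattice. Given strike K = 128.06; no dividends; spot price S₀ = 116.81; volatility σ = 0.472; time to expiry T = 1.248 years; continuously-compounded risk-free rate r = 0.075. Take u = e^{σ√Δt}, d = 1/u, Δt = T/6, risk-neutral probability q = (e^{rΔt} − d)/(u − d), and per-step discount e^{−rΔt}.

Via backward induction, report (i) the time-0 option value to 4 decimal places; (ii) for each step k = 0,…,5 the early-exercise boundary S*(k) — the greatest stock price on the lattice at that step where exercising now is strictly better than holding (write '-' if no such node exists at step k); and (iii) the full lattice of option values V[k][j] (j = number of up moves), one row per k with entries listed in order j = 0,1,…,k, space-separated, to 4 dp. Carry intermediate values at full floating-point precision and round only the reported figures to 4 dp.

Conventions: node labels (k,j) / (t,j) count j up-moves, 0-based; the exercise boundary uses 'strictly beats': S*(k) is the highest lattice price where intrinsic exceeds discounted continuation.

price = 26.5549
boundary = - - 75.9457 61.2371 75.9457 94.1871
tree:
26.5549
37.8775 15.2822
52.1143 23.8498 6.5958
66.8229 36.0371 11.5621 1.4867
78.6828 52.1143 19.9764 2.9188 0.0000
88.2458 66.8229 33.8729 5.7303 0.0000 0.0000
95.9567 78.6828 52.1143 11.2500 0.0000 0.0000 0.0000

Δt=0.20800, u=1.24019, d=0.80633, q=0.48263, disc=e^(-rΔt)=0.98452
k=6 terminal: V=max(K-S,0) → 95.9567 78.6828 52.1143 11.2500 0.0000 0.0000 0.0000
k=5: j=0 S=39.8142 intr=88.2458 cont=86.2636 V=88.2458[EX]; j=1 S=61.2371 intr=66.8229 cont=64.8407 V=66.8229[EX]; j=2 S=94.1871 intr=33.8729 cont=31.8906 V=33.8729[EX]; j=3 S=144.8667 intr=0.0000 cont=5.7303 V=5.7303[hold]; j=4 S=222.8155 intr=0.0000 cont=0.0000 V=0.0000[hold]; j=5 S=342.7065 intr=0.0000 cont=0.0000 V=0.0000[hold]  S*(5)=94.1871
k=4: j=0 S=49.3772 intr=78.6828 cont=76.7006 V=78.6828[EX]; j=1 S=75.9457 intr=52.1143 cont=50.1321 V=52.1143[EX]; j=2 S=116.8100 intr=11.2500 cont=19.9764 V=19.9764[hold]; j=3 S=179.6623 intr=0.0000 cont=2.9188 V=2.9188[hold]; j=4 S=276.3337 intr=0.0000 cont=0.0000 V=0.0000[hold]  S*(4)=75.9457
k=3: j=0 S=61.2371 intr=66.8229 cont=64.8407 V=66.8229[EX]; j=1 S=94.1871 intr=33.8729 cont=36.0371 V=36.0371[hold]; j=2 S=144.8667 intr=0.0000 cont=11.5621 V=11.5621[hold]; j=3 S=222.8155 intr=0.0000 cont=1.4867 V=1.4867[hold]  S*(3)=61.2371
k=2: j=0 S=75.9457 intr=52.1143 cont=51.1604 V=52.1143[EX]; j=1 S=116.8100 intr=11.2500 cont=23.8498 V=23.8498[hold]; j=2 S=179.6623 intr=0.0000 cont=6.5958 V=6.5958[hold]  S*(2)=75.9457
k=1: j=0 S=94.1871 intr=33.8729 cont=37.8775 V=37.8775[hold]; j=1 S=144.8667 intr=0.0000 cont=15.2822 V=15.2822[hold]  S*(1)=-
k=0: j=0 S=116.8100 intr=11.2500 cont=26.5549 V=26.5549[hold]  S*(0)=-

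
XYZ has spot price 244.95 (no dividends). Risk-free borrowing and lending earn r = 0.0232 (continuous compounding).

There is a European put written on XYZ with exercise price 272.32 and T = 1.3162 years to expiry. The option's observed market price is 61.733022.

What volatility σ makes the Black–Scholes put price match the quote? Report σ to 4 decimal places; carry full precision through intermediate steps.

sigma = 0.4478

At σ = 0.4478 the Black–Scholes value reproduces the quote:
σ√T = 0.4478·√1.3162 = 0.513742
d₁ = (ln(S/K) + (r+σ²/2)T) / (σ√T) = (ln(244.95/272.32) + (0.0232+0.4478²/2)·1.3162) / 0.513742 = (-0.105924 + 0.162501) / 0.513742 = 0.110128
d₂ = d₁ − σ√T = 0.110128 − 0.513742 = -0.403614
e^{−rT} = 0.969926
N(−d₁) = 0.456154,  N(−d₂) = 0.656752
V = K·e^{−rT}·N(−d₂) − S·N(−d₁) = 173.467904 − 111.734882 = 61.733022 (the observed quote) — the price is monotone increasing in volatility, hence this σ is the only solution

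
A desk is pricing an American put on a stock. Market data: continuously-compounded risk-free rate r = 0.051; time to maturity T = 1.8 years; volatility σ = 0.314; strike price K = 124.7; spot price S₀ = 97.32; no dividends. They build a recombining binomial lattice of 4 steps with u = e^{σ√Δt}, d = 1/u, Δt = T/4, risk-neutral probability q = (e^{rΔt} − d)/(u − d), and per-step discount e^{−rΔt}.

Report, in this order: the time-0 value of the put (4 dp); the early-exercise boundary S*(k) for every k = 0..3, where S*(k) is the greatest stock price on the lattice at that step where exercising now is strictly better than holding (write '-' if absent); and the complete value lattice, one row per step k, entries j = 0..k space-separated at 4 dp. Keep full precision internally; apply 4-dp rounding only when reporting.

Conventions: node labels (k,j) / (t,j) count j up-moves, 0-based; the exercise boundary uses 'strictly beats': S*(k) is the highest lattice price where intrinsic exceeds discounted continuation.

params: Δt=0.45000 u=1.23446 d=0.81007 q=0.50224 e^(-rΔt)=0.97731
t_4 payoffs: 82.7929 60.8377 27.3800 0.0000 0.0000
t_3: node(3,0) S=51.7328 payoff=72.9672 vs cont=70.1379 → 72.9672 [stop]  node(3,1) S=78.8358 payoff=45.8642 vs cont=43.0349 → 45.8642 [stop]  node(3,2) S=120.1381 payoff=4.5619 vs cont=13.3195 → 13.3195 [wait]  node(3,3) S=183.0789 payoff=0.0000 vs cont=0.0000 → 0.0000 [wait]  ⇒ S*(3)=78.8358
t_2: node(2,0) S=63.8623 payoff=60.8377 vs cont=58.0084 → 60.8377 [stop]  node(2,1) S=97.3200 payoff=27.3800 vs cont=28.8494 → 28.8494 [wait]  node(2,2) S=148.3063 payoff=0.0000 vs cont=6.4796 → 6.4796 [wait]  ⇒ S*(2)=63.8623
t_1: node(1,0) S=78.8358 payoff=45.8642 vs cont=43.7562 → 45.8642 [stop]  node(1,1) S=120.1381 payoff=4.5619 vs cont=17.2148 → 17.2148 [wait]  ⇒ S*(1)=78.8358
t_0: node(0,0) S=97.3200 payoff=27.3800 vs cont=30.7613 → 30.7613 [wait]  ⇒ S*(0)=-

price = 30.7613
boundary = - 78.8358 63.8623 78.8358
tree:
30.7613
45.8642 17.2148
60.8377 28.8494 6.4796
72.9672 45.8642 13.3195 0.0000
82.7929 60.8377 27.3800 0.0000 0.0000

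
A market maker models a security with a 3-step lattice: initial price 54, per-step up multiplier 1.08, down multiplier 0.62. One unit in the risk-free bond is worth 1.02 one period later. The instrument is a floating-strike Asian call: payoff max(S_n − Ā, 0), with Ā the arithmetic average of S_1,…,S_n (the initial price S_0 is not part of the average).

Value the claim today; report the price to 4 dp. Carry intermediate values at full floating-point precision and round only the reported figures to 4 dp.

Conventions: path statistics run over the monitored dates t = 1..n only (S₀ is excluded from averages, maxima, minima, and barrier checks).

price = 3.3071

Set p* = 0.8696 (from d < R < u); the path-dependent value is the discounted p*-expectation over all price paths.
Enumerate all 2^3 = 8 price paths (U = up ×1.08, D = down ×0.62); each path with k up-moves has probability p*^k·(1−p*)^(3−k).
DDD: Ā=22.3691, payoff=0.0000, prob=0.002219
UDD: Ā=38.9655, payoff=0.0000, prob=0.014794
DUD: Ā=30.6855, payoff=0.0000, prob=0.014794
UUD: Ā=53.4522, payoff=0.0000, prob=0.098627
DDU: Ā=25.5519, payoff=0.0000, prob=0.014794
UDU: Ā=44.5098, payoff=0.0000, prob=0.098627
DUU: Ā=36.2298, payoff=2.8212, prob=0.098627
UUU: Ā=63.1100, payoff=4.9144, prob=0.657516
Price = Σ prob·payoff / R^3 = 3.509571 / 1.061208 = 3.3071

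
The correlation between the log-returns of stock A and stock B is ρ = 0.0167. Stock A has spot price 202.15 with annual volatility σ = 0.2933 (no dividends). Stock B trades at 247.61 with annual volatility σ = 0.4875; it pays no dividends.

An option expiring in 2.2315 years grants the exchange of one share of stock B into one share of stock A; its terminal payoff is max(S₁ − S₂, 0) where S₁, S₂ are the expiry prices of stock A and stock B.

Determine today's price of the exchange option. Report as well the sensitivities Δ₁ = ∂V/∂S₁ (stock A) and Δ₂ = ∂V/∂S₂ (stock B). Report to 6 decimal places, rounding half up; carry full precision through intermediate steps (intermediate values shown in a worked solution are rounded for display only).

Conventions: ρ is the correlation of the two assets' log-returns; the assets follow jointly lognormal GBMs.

σ_eff = √(σ₁² + σ₂² − 2ρσ₁σ₂) = √(0.2933² + 0.4875² − 2·0.0167·0.2933·0.4875) = 0.564717
d₁ = (ln(S₁/S₂) + (q₂ − q₁ + σ_eff²/2)T) / (σ_eff√T) = (ln(202.15/247.61) + (0.0 − 0.0 + 0.159453)·2.2315) / 0.843586 = 0.181338
d₂ = d₁ − σ_eff√T = 0.181338 − 0.843586 = -0.662249
N(d₁) = 0.571949,  N(d₂) = 0.253906
V = S₁·e^{−q₁T}·N(d₁) − S₂·e^{−q₂T}·N(d₂) = 115.619428 − 62.869656 = 52.749772
Key observation: pricing in stock B-units makes this a unit-strike call on the ratio S₁/S₂ — the risk-free rate cancels and cannot affect the value.
Δ₁ = e^{−q₁T}·N(d₁) = 0.571949;  Δ₂ = −e^{−q₂T}·N(d₂) = -0.253906

exchange price = 52.749772
Δ1 = 0.571949
Δ2 = -0.253906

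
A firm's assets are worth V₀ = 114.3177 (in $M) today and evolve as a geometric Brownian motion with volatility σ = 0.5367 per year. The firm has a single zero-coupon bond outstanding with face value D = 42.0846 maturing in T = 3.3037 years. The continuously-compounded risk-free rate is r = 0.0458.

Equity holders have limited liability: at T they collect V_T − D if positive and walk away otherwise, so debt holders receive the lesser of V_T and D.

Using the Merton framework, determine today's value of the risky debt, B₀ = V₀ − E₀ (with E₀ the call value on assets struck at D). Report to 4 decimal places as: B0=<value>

B0=32.7852

Work the structural quantities from V₀ = 114.3177 against face 42.0846:
d₁ = [ln(V₀/D) + (r + σ²/2)T] / (σ√T)
   = [ln(114.3177/42.0846) + (0.0458 + 0.5·0.5367²)·3.3037] / (0.5367·√3.3037)
   = [0.999300 + 0.627120] / 0.975510 = 1.667250
d₂ = d₁ − σ√T = 1.667250 − 0.975510 = 0.691739
N(d₁) = 0.952268,  N(d₂) = 0.755449,  e^(−rT) = 0.859582
E₀ = V₀·N(d₁) − D·e^(−rT)·N(d₂)
   = 114.3177·0.952268 − 42.0846·0.859582·0.755449 = 81.532546
B₀ = V₀ − E₀ = 114.3177 − 81.532546 = 32.785154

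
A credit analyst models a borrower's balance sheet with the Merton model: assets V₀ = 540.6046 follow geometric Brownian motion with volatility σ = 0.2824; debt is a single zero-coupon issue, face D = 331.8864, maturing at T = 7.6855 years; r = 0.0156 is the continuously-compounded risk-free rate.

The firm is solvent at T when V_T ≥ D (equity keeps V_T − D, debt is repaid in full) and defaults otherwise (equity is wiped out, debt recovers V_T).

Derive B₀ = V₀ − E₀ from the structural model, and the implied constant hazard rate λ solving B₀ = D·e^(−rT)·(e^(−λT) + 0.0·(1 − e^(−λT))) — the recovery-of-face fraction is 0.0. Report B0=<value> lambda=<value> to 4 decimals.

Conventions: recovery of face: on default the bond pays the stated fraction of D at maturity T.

Equity is a call on the firm's assets struck at D = 331.8864:
d₁ = [ln(V₀/D) + (r + σ²/2)T] / (σ√T)
   = [ln(540.6046/331.8864) + (0.0156 + 0.5·0.2824²)·7.6855] / (0.2824·√7.6855)
   = [0.487895 + 0.426352] / 0.782890 = 1.167785
d₂ = d₁ − σ√T = 1.167785 − 0.782890 = 0.384895
N(d₁) = 0.878553,  N(d₂) = 0.649843,  e^(−rT) = 0.887015
E₀ = V₀·N(d₁) − D·e^(−rT)·N(d₂)
   = 540.6046·0.878553 − 331.8864·0.887015·0.649843 = 283.644067
B₀ = V₀ − E₀ = 540.6046 − 283.644067 = 256.960533
e^(−λT) = (B₀·e^(rT)/D − 0)/(1 − 0) = (256.9605·1.127377/331.8864 − 0)/1 = 0.87286309
λ = −ln(0.87286309)/7.6855 = 0.017693

B0=256.9605 lambda=0.0177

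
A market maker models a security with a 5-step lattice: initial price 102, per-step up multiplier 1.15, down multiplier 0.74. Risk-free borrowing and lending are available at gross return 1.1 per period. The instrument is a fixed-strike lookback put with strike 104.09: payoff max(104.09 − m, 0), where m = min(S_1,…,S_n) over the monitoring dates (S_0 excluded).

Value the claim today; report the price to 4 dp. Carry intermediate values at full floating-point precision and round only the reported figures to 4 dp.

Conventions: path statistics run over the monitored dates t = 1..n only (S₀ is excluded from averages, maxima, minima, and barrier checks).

price = 4.6651

No-arbitrage gives p* = (R−d)/(u−d) = 0.8780: enumerate every path, weight its payoff by its p*-probability, and discount by R^5.
Enumerate all 2^5 = 32 price paths (U = up ×1.15, D = down ×0.74); each path with k up-moves has probability p*^k·(1−p*)^(5−k).
DDDDD: m=22.6339, payoff=81.4561, prob=0.000027
UDDDD: m=35.1743, payoff=68.9157, prob=0.000194
DUDDD: m=35.1743, payoff=68.9157, prob=0.000194
UUDDD: m=54.6627, payoff=49.4273, prob=0.001398
DDUDD: m=35.1743, payoff=68.9157, prob=0.000194
UDUDD: m=54.6627, payoff=49.4273, prob=0.001398
DUUDD: m=54.6627, payoff=49.4273, prob=0.001398
UUUDD: m=84.9488, payoff=19.1412, prob=0.010068
DDDUD: m=35.1743, payoff=68.9157, prob=0.000194
UDDUD: m=54.6627, payoff=49.4273, prob=0.001398
DUDUD: m=54.6627, payoff=49.4273, prob=0.001398
UUDUD: m=84.9488, payoff=19.1412, prob=0.010068
DDUUD: m=54.6627, payoff=49.4273, prob=0.001398
UDUUD: m=84.9488, payoff=19.1412, prob=0.010068
DUUUD: m=75.4800, payoff=28.6100, prob=0.010068
UUUUD: m=117.3000, payoff=0.0000, prob=0.072487
DDDDU: m=30.5863, payoff=73.5037, prob=0.000194
UDDDU: m=47.5328, payoff=56.5572, prob=0.001398
DUDDU: m=47.5328, payoff=56.5572, prob=0.001398
UUDDU: m=73.8685, payoff=30.2215, prob=0.010068
DDUDU: m=47.5328, payoff=56.5572, prob=0.001398
UDUDU: m=73.8685, payoff=30.2215, prob=0.010068
DUUDU: m=73.8685, payoff=30.2215, prob=0.010068
UUUDU: m=114.7956, payoff=0.0000, prob=0.072487
DDDUU: m=41.3328, payoff=62.7572, prob=0.001398
UDDUU: m=64.2335, payoff=39.8565, prob=0.010068
DUDUU: m=64.2335, payoff=39.8565, prob=0.010068
UUDUU: m=99.8223, payoff=4.2677, prob=0.072487
DDUUU: m=55.8552, payoff=48.2348, prob=0.010068
UDUUU: m=86.8020, payoff=17.2880, prob=0.072487
DUUUU: m=75.4800, payoff=28.6100, prob=0.072487
UUUUU: m=117.3000, payoff=0.0000, prob=0.521907
Price = Σ prob·payoff / R^5 = 7.513126 / 1.610510 = 4.6651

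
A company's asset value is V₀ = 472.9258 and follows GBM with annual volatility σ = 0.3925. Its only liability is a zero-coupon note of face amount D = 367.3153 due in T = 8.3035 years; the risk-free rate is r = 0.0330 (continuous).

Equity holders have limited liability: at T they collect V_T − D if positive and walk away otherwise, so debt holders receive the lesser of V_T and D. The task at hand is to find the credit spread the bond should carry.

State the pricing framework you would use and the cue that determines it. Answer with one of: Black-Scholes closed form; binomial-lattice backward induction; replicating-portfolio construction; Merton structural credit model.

framework: Merton structural credit model

Key observation: the data describe a firm's assets (V₀ = 472.9258, GBM) and a single zero-coupon debt of face 367.3153, so credit quantities follow from equity-as-call in the structural model.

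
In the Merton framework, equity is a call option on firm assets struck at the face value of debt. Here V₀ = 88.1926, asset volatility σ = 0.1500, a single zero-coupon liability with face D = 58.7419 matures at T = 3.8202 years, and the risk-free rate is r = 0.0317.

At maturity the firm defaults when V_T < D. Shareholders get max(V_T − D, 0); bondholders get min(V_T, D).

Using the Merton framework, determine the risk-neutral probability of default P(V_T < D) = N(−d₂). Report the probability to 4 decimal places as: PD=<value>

PD=0.0492

With assets at 88.1926 and a single debt payment of 58.7419 at 3.8202 years:
d₁ = [ln(V₀/D) + (r + σ²/2)T] / (σ√T)
   = [ln(88.1926/58.7419) + (0.0317 + 0.5·0.1500²)·3.8202] / (0.1500·√3.8202)
   = [0.406370 + 0.164078] / 0.293180 = 1.945724
d₂ = d₁ − σ√T = 1.945724 − 0.293180 = 1.652544
risk-neutral PD = N(−d₂) = N(-1.652544) = 0.049212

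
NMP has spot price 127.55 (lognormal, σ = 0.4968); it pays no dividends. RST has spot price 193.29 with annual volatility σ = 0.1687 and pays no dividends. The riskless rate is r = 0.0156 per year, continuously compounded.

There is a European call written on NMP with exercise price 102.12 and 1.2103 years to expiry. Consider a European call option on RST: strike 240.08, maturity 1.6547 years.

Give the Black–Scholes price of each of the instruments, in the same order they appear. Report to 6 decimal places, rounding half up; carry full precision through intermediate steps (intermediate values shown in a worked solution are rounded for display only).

[NMP call K=102.12]
σ√T = 0.4968·√1.2103 = 0.546548
d₁ = (ln(S/K) + (r+σ²/2)T) / (σ√T) = (ln(127.55/102.12) + (0.0156+0.4968²/2)·1.2103) / 0.546548 = (0.222360 + 0.168238) / 0.546548 = 0.714664
d₂ = d₁ − σ√T = 0.714664 − 0.546548 = 0.168116
e^{−rT} = 0.981296
N(d₁) = 0.762592,  N(d₂) = 0.566754
price = S·N(d₁) − K·e^{−rT}·N(d₂) = 97.268548 − 56.794406 = 40.474142
[RST call K=240.08]
σ√T = 0.1687·√1.6547 = 0.217007
d₁ = (ln(S/K) + (r+σ²/2)T) / (σ√T) = (ln(193.29/240.08) + (0.0156+0.1687²/2)·1.6547) / 0.217007 = (-0.216781 + 0.049359) / 0.217007 = -0.771499
d₂ = d₁ − σ√T = -0.771499 − 0.217007 = -0.988507
e^{−rT} = 0.974517
N(d₁) = 0.220206,  N(d₂) = 0.161452
price = S·N(d₁) − K·e^{−rT}·N(d₂) = 42.563530 − 37.773704 = 4.789825

price(NMP call K=102.12) = 40.474142
price(RST call K=240.08) = 4.789825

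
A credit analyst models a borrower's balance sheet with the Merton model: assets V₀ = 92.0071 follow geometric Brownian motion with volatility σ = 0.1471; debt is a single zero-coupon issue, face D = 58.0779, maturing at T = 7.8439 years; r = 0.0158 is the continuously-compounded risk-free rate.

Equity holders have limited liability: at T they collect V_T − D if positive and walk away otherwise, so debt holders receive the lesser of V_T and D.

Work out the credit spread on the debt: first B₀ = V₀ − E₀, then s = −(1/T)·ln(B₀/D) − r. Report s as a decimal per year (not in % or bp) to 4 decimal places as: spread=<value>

spread=0.0025

Work the structural quantities from V₀ = 92.0071 against face 58.0779:
d₁ = [ln(V₀/D) + (r + σ²/2)T] / (σ√T)
   = [ln(92.0071/58.0779) + (0.0158 + 0.5·0.1471²)·7.8439] / (0.1471·√7.8439)
   = [0.460081 + 0.208798] / 0.411982 = 1.623562
d₂ = d₁ − σ√T = 1.623562 − 0.411982 = 1.211579
N(d₁) = 0.947765,  N(d₂) = 0.887163,  e^(−rT) = 0.883438
E₀ = V₀·N(d₁) − D·e^(−rT)·N(d₂)
   = 92.0071·0.947765 − 58.0779·0.883438·0.887163 = 41.682341
B₀ = V₀ − E₀ = 92.0071 − 41.682341 = 50.324759
spread = −(1/T)·ln(B₀/D) − r = −(1/7.8439)·ln(50.324759/58.0779) − 0.0158 = 0.00246745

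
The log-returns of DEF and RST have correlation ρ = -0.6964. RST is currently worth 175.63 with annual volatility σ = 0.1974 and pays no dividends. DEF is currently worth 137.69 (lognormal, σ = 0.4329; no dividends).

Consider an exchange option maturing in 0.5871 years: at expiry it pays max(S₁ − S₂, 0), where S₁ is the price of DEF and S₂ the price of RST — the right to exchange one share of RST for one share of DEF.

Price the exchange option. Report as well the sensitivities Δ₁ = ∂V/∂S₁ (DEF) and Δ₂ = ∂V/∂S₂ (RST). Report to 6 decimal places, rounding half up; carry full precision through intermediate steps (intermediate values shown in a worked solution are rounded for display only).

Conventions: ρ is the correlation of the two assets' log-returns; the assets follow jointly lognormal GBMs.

exchange price = 12.826348
Δ1 = 0.376264
Δ2 = -0.221952

σ_eff = √(σ₁² + σ₂² − 2ρσ₁σ₂) = √(0.4329² + 0.1974² − 2·-0.6964·0.4329·0.1974) = 0.587699
d₁ = (ln(S₁/S₂) + (q₂ − q₁ + σ_eff²/2)T) / (σ_eff√T) = (ln(137.69/175.63) + (0.0 − 0.0 + 0.172695)·0.5871) / 0.450309 = -0.315306
d₂ = d₁ − σ_eff√T = -0.315306 − 0.450309 = -0.765616
N(d₁) = 0.376264,  N(d₂) = 0.221952
V = S₁·e^{−q₁T}·N(d₁) − S₂·e^{−q₂T}·N(d₂) = 51.807859 − 38.981511 = 12.826348
Key observation: the rate r is irrelevant here: denominating values in RST turns the exchange into a ratio option on S₁/S₂, and discounting at r drops out.
Δ₁ = e^{−q₁T}·N(d₁) = 0.376264;  Δ₂ = −e^{−q₂T}·N(d₂) = -0.221952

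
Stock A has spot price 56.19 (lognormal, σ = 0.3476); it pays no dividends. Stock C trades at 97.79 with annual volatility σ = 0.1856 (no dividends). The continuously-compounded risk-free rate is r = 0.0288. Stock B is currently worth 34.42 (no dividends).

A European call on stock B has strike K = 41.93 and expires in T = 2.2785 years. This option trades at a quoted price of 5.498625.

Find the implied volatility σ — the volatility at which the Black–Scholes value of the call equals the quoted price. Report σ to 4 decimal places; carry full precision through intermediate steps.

At σ = 0.3507 the Black–Scholes value reproduces the quote:
σ√T = 0.3507·√2.2785 = 0.529371
d₁ = (ln(S/K) + (r+σ²/2)T) / (σ√T) = (ln(34.42/41.93) + (0.0288+0.3507²/2)·2.2785) / 0.529371 = (-0.197364 + 0.205738) / 0.529371 = 0.015819
d₂ = d₁ − σ√T = 0.015819 − 0.529371 = -0.513553
e^{−rT} = 0.936486
N(d₁) = 0.506310,  N(d₂) = 0.303782
V = S·N(d₁) − K·e^{−rT}·N(d₂) = 17.427206 − 11.928581 = 5.498625 (the observed quote) — the price is monotone increasing in volatility, hence this σ is the only solution

sigma = 0.3507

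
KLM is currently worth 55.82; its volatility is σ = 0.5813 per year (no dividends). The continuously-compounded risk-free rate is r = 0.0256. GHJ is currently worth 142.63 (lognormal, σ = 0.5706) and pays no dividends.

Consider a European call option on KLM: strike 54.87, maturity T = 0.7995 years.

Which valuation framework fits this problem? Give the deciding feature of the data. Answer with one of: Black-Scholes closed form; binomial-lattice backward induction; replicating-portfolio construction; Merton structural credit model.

framework: Black-Scholes closed form

Key observation: a European-exercise option on KLM struck at 54.87 — a GBM underlying with constant parameters — admits an analytic price: the data contain no early exercise, no discrete tree, no debt structure.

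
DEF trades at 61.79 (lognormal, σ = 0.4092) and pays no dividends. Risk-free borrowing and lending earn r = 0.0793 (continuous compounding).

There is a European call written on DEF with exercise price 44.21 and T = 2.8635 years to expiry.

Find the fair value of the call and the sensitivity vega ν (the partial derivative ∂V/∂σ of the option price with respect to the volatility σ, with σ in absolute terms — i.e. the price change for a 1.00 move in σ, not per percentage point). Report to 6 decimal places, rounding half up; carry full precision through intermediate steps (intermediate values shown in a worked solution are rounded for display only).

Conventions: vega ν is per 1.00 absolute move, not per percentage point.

price = 30.234276
ν = 21.343601

σ√T = 0.4092·√2.8635 = 0.692443
d₁ = (ln(S/K) + (r+σ²/2)T) / (σ√T) = (ln(61.79/44.21) + (0.0793+0.4092²/2)·2.8635) / 0.692443 = (0.334791 + 0.466814) / 0.692443 = 1.157647
d₂ = d₁ − σ√T = 1.157647 − 0.692443 = 0.465204
e^{−rT} = 0.796861
N(d₁) = 0.876496,  N(d₂) = 0.679107
Call price V = S·N(d₁) − K·e^{−rT}·N(d₂) = 54.158685 − 23.924408 = 30.234276
φ(d₁) = (1/√(2π))·e^{−d₁²/2} = 0.204127
ν = S·φ(d₁)·√T = 21.343601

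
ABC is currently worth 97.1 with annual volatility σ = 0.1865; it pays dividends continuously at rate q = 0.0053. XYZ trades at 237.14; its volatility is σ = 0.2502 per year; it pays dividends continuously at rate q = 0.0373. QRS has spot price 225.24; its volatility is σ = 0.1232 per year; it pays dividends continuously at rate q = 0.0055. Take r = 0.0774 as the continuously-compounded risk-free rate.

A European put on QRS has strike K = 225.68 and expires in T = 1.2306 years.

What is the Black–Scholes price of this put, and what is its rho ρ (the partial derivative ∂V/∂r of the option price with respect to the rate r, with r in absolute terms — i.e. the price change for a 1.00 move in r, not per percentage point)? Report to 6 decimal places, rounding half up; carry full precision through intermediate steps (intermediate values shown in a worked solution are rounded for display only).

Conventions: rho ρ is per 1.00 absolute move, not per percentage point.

σ√T = 0.1232·√1.2306 = 0.136669
d₁ = (ln(S/K) + (r−q+σ²/2)T) / (σ√T) = (ln(225.24/225.68) + (0.0774−0.0055+0.1232²/2)·1.2306) / 0.136669 = (-0.001952 + 0.097819) / 0.136669 = 0.701461
d₂ = d₁ − σ√T = 0.701461 − 0.136669 = 0.564792
e^{−rT} = 0.909147
e^{−qT} = 0.993255
N(−d₁) = 0.241508,  N(−d₂) = 0.286108
Put price V = K·e^{−rT}·N(−d₂) − S·e^{−qT}·N(−d₁) = 58.702507 − 54.030278 = 4.672229
ρ = −K·T·e^{−rT}·N(−d₂) = -72.239305

price = 4.672229
ρ = -72.239305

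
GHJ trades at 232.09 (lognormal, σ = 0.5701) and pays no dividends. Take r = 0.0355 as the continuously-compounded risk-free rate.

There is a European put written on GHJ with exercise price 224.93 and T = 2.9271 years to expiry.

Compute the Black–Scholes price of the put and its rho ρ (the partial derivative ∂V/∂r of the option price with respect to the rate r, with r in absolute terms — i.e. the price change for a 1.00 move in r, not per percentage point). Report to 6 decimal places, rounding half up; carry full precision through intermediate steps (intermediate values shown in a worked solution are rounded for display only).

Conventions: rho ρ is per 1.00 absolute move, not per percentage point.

σ√T = 0.5701·√2.9271 = 0.975371
d₁ = (ln(S/K) + (r+σ²/2)T) / (σ√T) = (ln(232.09/224.93) + (0.0355+0.5701²/2)·2.9271) / 0.975371 = (0.031336 + 0.579586) / 0.975371 = 0.626349
d₂ = d₁ − σ√T = 0.626349 − 0.975371 = -0.349022
e^{−rT} = 0.901305
N(−d₁) = 0.265543,  N(−d₂) = 0.636464
Put price V = K·e^{−rT}·N(−d₂) − S·N(−d₁) = 129.030567 − 61.629907 = 67.400659
ρ = −K·T·e^{−rT}·N(−d₂) = -377.685372

price = 67.400659
ρ = -377.685372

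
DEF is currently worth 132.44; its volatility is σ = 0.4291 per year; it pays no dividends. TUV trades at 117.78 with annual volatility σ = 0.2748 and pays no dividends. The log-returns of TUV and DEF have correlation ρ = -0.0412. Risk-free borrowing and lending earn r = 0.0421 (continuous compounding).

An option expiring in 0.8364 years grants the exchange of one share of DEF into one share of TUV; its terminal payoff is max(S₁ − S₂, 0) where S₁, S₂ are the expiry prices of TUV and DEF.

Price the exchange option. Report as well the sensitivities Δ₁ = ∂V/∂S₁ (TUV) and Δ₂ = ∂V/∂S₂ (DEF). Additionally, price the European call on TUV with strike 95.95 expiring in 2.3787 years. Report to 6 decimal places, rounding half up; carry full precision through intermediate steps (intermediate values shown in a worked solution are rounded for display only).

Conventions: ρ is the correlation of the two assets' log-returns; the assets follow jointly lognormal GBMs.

exchange price = 16.838893
Δ1 = 0.496079
Δ2 = -0.314023
price(TUV call K=95.95) = 36.816880

σ_eff = √(σ₁² + σ₂² − 2ρσ₁σ₂) = √(0.2748² + 0.4291² − 2·-0.0412·0.2748·0.4291) = 0.518997
d₁ = (ln(S₁/S₂) + (q₂ − q₁ + σ_eff²/2)T) / (σ_eff√T) = (ln(117.78/132.44) + (0.0 − 0.0 + 0.134679)·0.8364) / 0.474648 = -0.009830
d₂ = d₁ − σ_eff√T = -0.009830 − 0.474648 = -0.484478
N(d₁) = 0.496079,  N(d₂) = 0.314023
V = S₁·e^{−q₁T}·N(d₁) − S₂·e^{−q₂T}·N(d₂) = 58.428136 − 41.589243 = 16.838893
Δ₁ = e^{−q₁T}·N(d₁) = 0.496079;  Δ₂ = −e^{−q₂T}·N(d₂) = -0.314023
[vanilla: TUV call K=95.95]
σ√T = 0.2748·√2.3787 = 0.423825
d₁ = (ln(S/K) + (r+σ²/2)T) / (σ√T) = (ln(117.78/95.95) + (0.0421+0.2748²/2)·2.3787) / 0.423825 = (0.204991 + 0.189957) / 0.423825 = 0.931867
d₂ = d₁ − σ√T = 0.931867 − 0.423825 = 0.508042
e^{−rT} = 0.904708
N(d₁) = 0.824297,  N(d₂) = 0.694288
price = S·N(d₁) − K·e^{−rT}·N(d₂) = 97.085731 − 60.268850 = 36.816880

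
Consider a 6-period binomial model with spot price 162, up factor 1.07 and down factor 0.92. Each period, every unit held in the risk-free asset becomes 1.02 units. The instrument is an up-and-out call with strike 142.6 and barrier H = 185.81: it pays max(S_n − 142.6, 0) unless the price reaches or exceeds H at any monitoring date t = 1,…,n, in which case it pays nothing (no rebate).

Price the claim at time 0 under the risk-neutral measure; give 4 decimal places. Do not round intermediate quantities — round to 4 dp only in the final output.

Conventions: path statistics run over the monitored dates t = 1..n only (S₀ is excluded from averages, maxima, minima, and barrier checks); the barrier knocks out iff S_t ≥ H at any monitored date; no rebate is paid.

price = 8.7230

Set p* = 0.6667 (from d < R < u); the path-dependent value is the discounted p*-expectation over all price paths.
Enumerate all 2^6 = 64 price paths (U = up ×1.07, D = down ×0.92); each path with k up-moves has probability p*^k·(1−p*)^(6−k).
DDDDDD: M=149.0400, payoff=0.0000, prob=0.001372
UDDDDD: M=173.3400, payoff=0.0000, prob=0.002743
DUDDDD: M=159.4728, payoff=0.0000, prob=0.002743
UUDDDD: M=185.4738, payoff=0.0000, prob=0.005487
DDUDDD: M=149.0400, payoff=0.0000, prob=0.002743
UDUDDD: M=173.3400, payoff=0.0000, prob=0.005487
DUUDDD: M=170.6359, payoff=0.0000, prob=0.005487
UUUDDD: M=198.4570, payoff=0.0000, prob=0.010974
DDDUDD: M=149.0400, payoff=0.0000, prob=0.002743
UDDUDD: M=173.3400, payoff=0.0000, prob=0.005487
DUDUDD: M=159.4728, payoff=0.0000, prob=0.005487
UUDUDD: M=185.4738, payoff=11.9361, prob=0.010974
DDUUDD: M=156.9850, payoff=0.0000, prob=0.005487
UDUUDD: M=182.5804, payoff=11.9361, prob=0.010974
DUUUDD: M=182.5804, payoff=11.9361, prob=0.010974
UUUUDD: M=212.3490, payoff=0.0000, prob=0.021948
DDDDUD: M=149.0400, payoff=0.0000, prob=0.002743
UDDDUD: M=173.3400, payoff=0.0000, prob=0.005487
DUDDUD: M=159.4728, payoff=0.0000, prob=0.005487
UUDDUD: M=185.4738, payoff=11.9361, prob=0.010974
DDUDUD: M=149.0400, payoff=0.0000, prob=0.005487
UDUDUD: M=173.3400, payoff=11.9361, prob=0.010974
DUUDUD: M=170.6359, payoff=11.9361, prob=0.010974
UUUDUD: M=198.4570, payoff=0.0000, prob=0.021948
DDDUUD: M=149.0400, payoff=0.0000, prob=0.005487
UDDUUD: M=173.3400, payoff=11.9361, prob=0.010974
DUDUUD: M=167.9740, payoff=11.9361, prob=0.010974
UUDUUD: M=195.3610, payoff=0.0000, prob=0.021948
DDUUUD: M=167.9740, payoff=11.9361, prob=0.010974
UDUUUD: M=195.3610, payoff=0.0000, prob=0.021948
DUUUUD: M=195.3610, payoff=0.0000, prob=0.021948
UUUUUD: M=227.2134, payoff=0.0000, prob=0.043896
DDDDDU: M=149.0400, payoff=0.0000, prob=0.002743
UDDDDU: M=173.3400, payoff=0.0000, prob=0.005487
DUDDDU: M=159.4728, payoff=0.0000, prob=0.005487
UUDDDU: M=185.4738, payoff=11.9361, prob=0.010974
DDUDDU: M=149.0400, payoff=0.0000, prob=0.005487
UDUDDU: M=173.3400, payoff=11.9361, prob=0.010974
DUUDDU: M=170.6359, payoff=11.9361, prob=0.010974
UUUDDU: M=198.4570, payoff=0.0000, prob=0.021948
DDDUDU: M=149.0400, payoff=0.0000, prob=0.005487
UDDUDU: M=173.3400, payoff=11.9361, prob=0.010974
DUDUDU: M=159.4728, payoff=11.9361, prob=0.010974
UUDUDU: M=185.4738, payoff=37.1322, prob=0.021948
DDUUDU: M=156.9850, payoff=11.9361, prob=0.010974
UDUUDU: M=182.5804, payoff=37.1322, prob=0.021948
DUUUDU: M=182.5804, payoff=37.1322, prob=0.021948
UUUUDU: M=212.3490, payoff=0.0000, prob=0.043896
DDDDUU: M=149.0400, payoff=0.0000, prob=0.005487
UDDDUU: M=173.3400, payoff=11.9361, prob=0.010974
DUDDUU: M=159.4728, payoff=11.9361, prob=0.010974
UUDDUU: M=185.4738, payoff=37.1322, prob=0.021948
DDUDUU: M=154.5361, payoff=11.9361, prob=0.010974
UDUDUU: M=179.7322, payoff=37.1322, prob=0.021948
DUUDUU: M=179.7322, payoff=37.1322, prob=0.021948
UUUDUU: M=209.0363, payoff=0.0000, prob=0.043896
DDDUUU: M=154.5361, payoff=11.9361, prob=0.010974
UDDUUU: M=179.7322, payoff=37.1322, prob=0.021948
DUDUUU: M=179.7322, payoff=37.1322, prob=0.021948
UUDUUU: M=209.0363, payoff=0.0000, prob=0.043896
DDUUUU: M=179.7322, payoff=37.1322, prob=0.021948
UDUUUU: M=209.0363, payoff=0.0000, prob=0.043896
DUUUUU: M=209.0363, payoff=0.0000, prob=0.043896
UUUUUU: M=243.1183, payoff=0.0000, prob=0.087791
Price = Σ prob·payoff / R^6 = 9.823472 / 1.126162 = 8.7230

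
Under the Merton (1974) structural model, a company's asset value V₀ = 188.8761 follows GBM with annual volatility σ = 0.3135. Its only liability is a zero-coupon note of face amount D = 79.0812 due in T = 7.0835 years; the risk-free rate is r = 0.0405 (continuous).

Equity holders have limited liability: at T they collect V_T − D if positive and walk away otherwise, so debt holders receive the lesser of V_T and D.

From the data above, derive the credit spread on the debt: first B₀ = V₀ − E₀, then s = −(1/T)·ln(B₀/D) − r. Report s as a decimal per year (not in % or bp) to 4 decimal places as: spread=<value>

Work the structural quantities from V₀ = 188.8761 against face 79.0812:
d₁ = [ln(V₀/D) + (r + σ²/2)T] / (σ√T)
   = [ln(188.8761/79.0812) + (0.0405 + 0.5·0.3135²)·7.0835] / (0.3135·√7.0835)
   = [0.870616 + 0.634973] / 0.834375 = 1.804450
d₂ = d₁ − σ√T = 1.804450 − 0.834375 = 0.970075
N(d₁) = 0.964420,  N(d₂) = 0.833995,  e^(−rT) = 0.750600
E₀ = V₀·N(d₁) − D·e^(−rT)·N(d₂)
   = 188.8761·0.964420 − 79.0812·0.750600·0.833995 = 132.651195
B₀ = V₀ − E₀ = 188.8761 − 132.651195 = 56.224905
spread = −(1/T)·ln(B₀/D) − r = −(1/7.0835)·ln(56.224905/79.0812) − 0.0405 = 0.00765633

spread=0.0077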